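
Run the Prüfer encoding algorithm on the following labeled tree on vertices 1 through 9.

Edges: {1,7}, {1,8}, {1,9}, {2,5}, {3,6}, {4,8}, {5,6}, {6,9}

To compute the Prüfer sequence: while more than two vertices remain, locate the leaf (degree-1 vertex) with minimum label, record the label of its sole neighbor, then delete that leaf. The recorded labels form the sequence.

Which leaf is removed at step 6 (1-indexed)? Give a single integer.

Answer: 7

Derivation:
Step 1: current leaves = {2,3,4,7}. Remove leaf 2 (neighbor: 5).
Step 2: current leaves = {3,4,5,7}. Remove leaf 3 (neighbor: 6).
Step 3: current leaves = {4,5,7}. Remove leaf 4 (neighbor: 8).
Step 4: current leaves = {5,7,8}. Remove leaf 5 (neighbor: 6).
Step 5: current leaves = {6,7,8}. Remove leaf 6 (neighbor: 9).
Step 6: current leaves = {7,8,9}. Remove leaf 7 (neighbor: 1).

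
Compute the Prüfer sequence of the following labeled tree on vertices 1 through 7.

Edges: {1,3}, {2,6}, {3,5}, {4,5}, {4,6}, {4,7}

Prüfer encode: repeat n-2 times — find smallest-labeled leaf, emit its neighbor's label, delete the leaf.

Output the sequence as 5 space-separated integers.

Answer: 3 6 5 4 4

Derivation:
Step 1: leaves = {1,2,7}. Remove smallest leaf 1, emit neighbor 3.
Step 2: leaves = {2,3,7}. Remove smallest leaf 2, emit neighbor 6.
Step 3: leaves = {3,6,7}. Remove smallest leaf 3, emit neighbor 5.
Step 4: leaves = {5,6,7}. Remove smallest leaf 5, emit neighbor 4.
Step 5: leaves = {6,7}. Remove smallest leaf 6, emit neighbor 4.
Done: 2 vertices remain (4, 7). Sequence = [3 6 5 4 4]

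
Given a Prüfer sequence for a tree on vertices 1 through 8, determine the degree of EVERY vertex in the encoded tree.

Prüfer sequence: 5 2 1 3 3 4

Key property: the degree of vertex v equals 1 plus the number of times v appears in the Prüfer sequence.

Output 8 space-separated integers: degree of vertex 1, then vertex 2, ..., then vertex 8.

p_1 = 5: count[5] becomes 1
p_2 = 2: count[2] becomes 1
p_3 = 1: count[1] becomes 1
p_4 = 3: count[3] becomes 1
p_5 = 3: count[3] becomes 2
p_6 = 4: count[4] becomes 1
Degrees (1 + count): deg[1]=1+1=2, deg[2]=1+1=2, deg[3]=1+2=3, deg[4]=1+1=2, deg[5]=1+1=2, deg[6]=1+0=1, deg[7]=1+0=1, deg[8]=1+0=1

Answer: 2 2 3 2 2 1 1 1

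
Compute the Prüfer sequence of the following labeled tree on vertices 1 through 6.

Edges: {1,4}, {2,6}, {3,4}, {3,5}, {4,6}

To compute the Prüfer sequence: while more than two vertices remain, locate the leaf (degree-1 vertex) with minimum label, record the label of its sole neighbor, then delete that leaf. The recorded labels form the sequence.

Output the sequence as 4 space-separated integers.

Step 1: leaves = {1,2,5}. Remove smallest leaf 1, emit neighbor 4.
Step 2: leaves = {2,5}. Remove smallest leaf 2, emit neighbor 6.
Step 3: leaves = {5,6}. Remove smallest leaf 5, emit neighbor 3.
Step 4: leaves = {3,6}. Remove smallest leaf 3, emit neighbor 4.
Done: 2 vertices remain (4, 6). Sequence = [4 6 3 4]

Answer: 4 6 3 4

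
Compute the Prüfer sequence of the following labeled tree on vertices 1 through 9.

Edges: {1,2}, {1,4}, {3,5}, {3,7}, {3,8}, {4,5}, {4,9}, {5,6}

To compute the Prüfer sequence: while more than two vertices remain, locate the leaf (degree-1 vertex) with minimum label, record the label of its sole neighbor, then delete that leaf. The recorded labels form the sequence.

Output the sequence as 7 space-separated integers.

Step 1: leaves = {2,6,7,8,9}. Remove smallest leaf 2, emit neighbor 1.
Step 2: leaves = {1,6,7,8,9}. Remove smallest leaf 1, emit neighbor 4.
Step 3: leaves = {6,7,8,9}. Remove smallest leaf 6, emit neighbor 5.
Step 4: leaves = {7,8,9}. Remove smallest leaf 7, emit neighbor 3.
Step 5: leaves = {8,9}. Remove smallest leaf 8, emit neighbor 3.
Step 6: leaves = {3,9}. Remove smallest leaf 3, emit neighbor 5.
Step 7: leaves = {5,9}. Remove smallest leaf 5, emit neighbor 4.
Done: 2 vertices remain (4, 9). Sequence = [1 4 5 3 3 5 4]

Answer: 1 4 5 3 3 5 4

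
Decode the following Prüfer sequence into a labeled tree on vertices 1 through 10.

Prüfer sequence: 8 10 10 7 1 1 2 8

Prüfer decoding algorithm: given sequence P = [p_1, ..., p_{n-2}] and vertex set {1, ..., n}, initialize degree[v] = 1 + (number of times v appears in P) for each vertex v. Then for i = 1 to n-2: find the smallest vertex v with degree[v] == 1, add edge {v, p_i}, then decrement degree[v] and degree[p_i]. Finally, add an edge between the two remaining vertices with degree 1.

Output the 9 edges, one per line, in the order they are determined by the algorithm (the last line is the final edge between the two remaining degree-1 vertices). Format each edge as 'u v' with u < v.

Initial degrees: {1:3, 2:2, 3:1, 4:1, 5:1, 6:1, 7:2, 8:3, 9:1, 10:3}
Step 1: smallest deg-1 vertex = 3, p_1 = 8. Add edge {3,8}. Now deg[3]=0, deg[8]=2.
Step 2: smallest deg-1 vertex = 4, p_2 = 10. Add edge {4,10}. Now deg[4]=0, deg[10]=2.
Step 3: smallest deg-1 vertex = 5, p_3 = 10. Add edge {5,10}. Now deg[5]=0, deg[10]=1.
Step 4: smallest deg-1 vertex = 6, p_4 = 7. Add edge {6,7}. Now deg[6]=0, deg[7]=1.
Step 5: smallest deg-1 vertex = 7, p_5 = 1. Add edge {1,7}. Now deg[7]=0, deg[1]=2.
Step 6: smallest deg-1 vertex = 9, p_6 = 1. Add edge {1,9}. Now deg[9]=0, deg[1]=1.
Step 7: smallest deg-1 vertex = 1, p_7 = 2. Add edge {1,2}. Now deg[1]=0, deg[2]=1.
Step 8: smallest deg-1 vertex = 2, p_8 = 8. Add edge {2,8}. Now deg[2]=0, deg[8]=1.
Final: two remaining deg-1 vertices are 8, 10. Add edge {8,10}.

Answer: 3 8
4 10
5 10
6 7
1 7
1 9
1 2
2 8
8 10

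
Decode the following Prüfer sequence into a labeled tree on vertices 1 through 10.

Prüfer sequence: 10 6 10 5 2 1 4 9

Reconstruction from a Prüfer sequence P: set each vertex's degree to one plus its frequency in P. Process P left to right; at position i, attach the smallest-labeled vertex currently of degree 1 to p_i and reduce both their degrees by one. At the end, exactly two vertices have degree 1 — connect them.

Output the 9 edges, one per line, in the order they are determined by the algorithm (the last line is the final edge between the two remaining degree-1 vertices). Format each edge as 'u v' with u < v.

Initial degrees: {1:2, 2:2, 3:1, 4:2, 5:2, 6:2, 7:1, 8:1, 9:2, 10:3}
Step 1: smallest deg-1 vertex = 3, p_1 = 10. Add edge {3,10}. Now deg[3]=0, deg[10]=2.
Step 2: smallest deg-1 vertex = 7, p_2 = 6. Add edge {6,7}. Now deg[7]=0, deg[6]=1.
Step 3: smallest deg-1 vertex = 6, p_3 = 10. Add edge {6,10}. Now deg[6]=0, deg[10]=1.
Step 4: smallest deg-1 vertex = 8, p_4 = 5. Add edge {5,8}. Now deg[8]=0, deg[5]=1.
Step 5: smallest deg-1 vertex = 5, p_5 = 2. Add edge {2,5}. Now deg[5]=0, deg[2]=1.
Step 6: smallest deg-1 vertex = 2, p_6 = 1. Add edge {1,2}. Now deg[2]=0, deg[1]=1.
Step 7: smallest deg-1 vertex = 1, p_7 = 4. Add edge {1,4}. Now deg[1]=0, deg[4]=1.
Step 8: smallest deg-1 vertex = 4, p_8 = 9. Add edge {4,9}. Now deg[4]=0, deg[9]=1.
Final: two remaining deg-1 vertices are 9, 10. Add edge {9,10}.

Answer: 3 10
6 7
6 10
5 8
2 5
1 2
1 4
4 9
9 10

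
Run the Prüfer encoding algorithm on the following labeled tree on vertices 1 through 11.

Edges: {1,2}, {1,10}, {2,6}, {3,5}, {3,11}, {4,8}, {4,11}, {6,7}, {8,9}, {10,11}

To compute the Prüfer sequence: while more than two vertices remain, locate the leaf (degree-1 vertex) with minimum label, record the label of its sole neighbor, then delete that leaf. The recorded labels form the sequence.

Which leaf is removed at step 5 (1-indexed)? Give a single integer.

Answer: 2

Derivation:
Step 1: current leaves = {5,7,9}. Remove leaf 5 (neighbor: 3).
Step 2: current leaves = {3,7,9}. Remove leaf 3 (neighbor: 11).
Step 3: current leaves = {7,9}. Remove leaf 7 (neighbor: 6).
Step 4: current leaves = {6,9}. Remove leaf 6 (neighbor: 2).
Step 5: current leaves = {2,9}. Remove leaf 2 (neighbor: 1).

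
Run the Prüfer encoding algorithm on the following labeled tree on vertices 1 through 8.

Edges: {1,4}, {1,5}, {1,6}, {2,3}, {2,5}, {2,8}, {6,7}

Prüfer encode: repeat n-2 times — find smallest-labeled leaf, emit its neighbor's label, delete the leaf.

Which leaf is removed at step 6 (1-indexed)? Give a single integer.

Step 1: current leaves = {3,4,7,8}. Remove leaf 3 (neighbor: 2).
Step 2: current leaves = {4,7,8}. Remove leaf 4 (neighbor: 1).
Step 3: current leaves = {7,8}. Remove leaf 7 (neighbor: 6).
Step 4: current leaves = {6,8}. Remove leaf 6 (neighbor: 1).
Step 5: current leaves = {1,8}. Remove leaf 1 (neighbor: 5).
Step 6: current leaves = {5,8}. Remove leaf 5 (neighbor: 2).

Answer: 5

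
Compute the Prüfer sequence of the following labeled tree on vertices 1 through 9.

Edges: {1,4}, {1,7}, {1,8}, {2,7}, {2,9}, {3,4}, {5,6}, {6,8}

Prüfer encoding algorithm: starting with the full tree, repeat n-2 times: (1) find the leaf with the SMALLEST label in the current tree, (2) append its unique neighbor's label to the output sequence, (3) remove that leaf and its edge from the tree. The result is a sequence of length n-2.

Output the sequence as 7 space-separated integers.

Step 1: leaves = {3,5,9}. Remove smallest leaf 3, emit neighbor 4.
Step 2: leaves = {4,5,9}. Remove smallest leaf 4, emit neighbor 1.
Step 3: leaves = {5,9}. Remove smallest leaf 5, emit neighbor 6.
Step 4: leaves = {6,9}. Remove smallest leaf 6, emit neighbor 8.
Step 5: leaves = {8,9}. Remove smallest leaf 8, emit neighbor 1.
Step 6: leaves = {1,9}. Remove smallest leaf 1, emit neighbor 7.
Step 7: leaves = {7,9}. Remove smallest leaf 7, emit neighbor 2.
Done: 2 vertices remain (2, 9). Sequence = [4 1 6 8 1 7 2]

Answer: 4 1 6 8 1 7 2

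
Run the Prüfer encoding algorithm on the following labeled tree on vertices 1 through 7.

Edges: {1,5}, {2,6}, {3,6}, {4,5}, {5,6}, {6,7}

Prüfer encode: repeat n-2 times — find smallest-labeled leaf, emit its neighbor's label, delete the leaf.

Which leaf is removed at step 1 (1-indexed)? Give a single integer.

Answer: 1

Derivation:
Step 1: current leaves = {1,2,3,4,7}. Remove leaf 1 (neighbor: 5).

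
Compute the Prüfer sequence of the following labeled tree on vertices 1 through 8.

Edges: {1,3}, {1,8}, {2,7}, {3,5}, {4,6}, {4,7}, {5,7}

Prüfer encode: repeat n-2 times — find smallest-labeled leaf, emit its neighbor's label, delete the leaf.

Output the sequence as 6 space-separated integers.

Step 1: leaves = {2,6,8}. Remove smallest leaf 2, emit neighbor 7.
Step 2: leaves = {6,8}. Remove smallest leaf 6, emit neighbor 4.
Step 3: leaves = {4,8}. Remove smallest leaf 4, emit neighbor 7.
Step 4: leaves = {7,8}. Remove smallest leaf 7, emit neighbor 5.
Step 5: leaves = {5,8}. Remove smallest leaf 5, emit neighbor 3.
Step 6: leaves = {3,8}. Remove smallest leaf 3, emit neighbor 1.
Done: 2 vertices remain (1, 8). Sequence = [7 4 7 5 3 1]

Answer: 7 4 7 5 3 1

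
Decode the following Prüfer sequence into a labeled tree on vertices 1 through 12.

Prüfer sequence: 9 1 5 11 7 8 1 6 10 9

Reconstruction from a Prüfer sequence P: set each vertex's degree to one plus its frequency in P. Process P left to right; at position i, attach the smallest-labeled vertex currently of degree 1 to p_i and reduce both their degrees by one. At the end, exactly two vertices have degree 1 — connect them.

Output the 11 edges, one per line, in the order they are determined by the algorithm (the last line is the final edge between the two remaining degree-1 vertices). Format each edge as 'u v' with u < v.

Answer: 2 9
1 3
4 5
5 11
7 11
7 8
1 8
1 6
6 10
9 10
9 12

Derivation:
Initial degrees: {1:3, 2:1, 3:1, 4:1, 5:2, 6:2, 7:2, 8:2, 9:3, 10:2, 11:2, 12:1}
Step 1: smallest deg-1 vertex = 2, p_1 = 9. Add edge {2,9}. Now deg[2]=0, deg[9]=2.
Step 2: smallest deg-1 vertex = 3, p_2 = 1. Add edge {1,3}. Now deg[3]=0, deg[1]=2.
Step 3: smallest deg-1 vertex = 4, p_3 = 5. Add edge {4,5}. Now deg[4]=0, deg[5]=1.
Step 4: smallest deg-1 vertex = 5, p_4 = 11. Add edge {5,11}. Now deg[5]=0, deg[11]=1.
Step 5: smallest deg-1 vertex = 11, p_5 = 7. Add edge {7,11}. Now deg[11]=0, deg[7]=1.
Step 6: smallest deg-1 vertex = 7, p_6 = 8. Add edge {7,8}. Now deg[7]=0, deg[8]=1.
Step 7: smallest deg-1 vertex = 8, p_7 = 1. Add edge {1,8}. Now deg[8]=0, deg[1]=1.
Step 8: smallest deg-1 vertex = 1, p_8 = 6. Add edge {1,6}. Now deg[1]=0, deg[6]=1.
Step 9: smallest deg-1 vertex = 6, p_9 = 10. Add edge {6,10}. Now deg[6]=0, deg[10]=1.
Step 10: smallest deg-1 vertex = 10, p_10 = 9. Add edge {9,10}. Now deg[10]=0, deg[9]=1.
Final: two remaining deg-1 vertices are 9, 12. Add edge {9,12}.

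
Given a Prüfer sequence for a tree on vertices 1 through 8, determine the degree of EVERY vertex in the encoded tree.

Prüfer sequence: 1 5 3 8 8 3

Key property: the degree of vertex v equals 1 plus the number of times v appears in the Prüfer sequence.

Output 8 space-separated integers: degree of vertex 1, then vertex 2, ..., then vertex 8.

Answer: 2 1 3 1 2 1 1 3

Derivation:
p_1 = 1: count[1] becomes 1
p_2 = 5: count[5] becomes 1
p_3 = 3: count[3] becomes 1
p_4 = 8: count[8] becomes 1
p_5 = 8: count[8] becomes 2
p_6 = 3: count[3] becomes 2
Degrees (1 + count): deg[1]=1+1=2, deg[2]=1+0=1, deg[3]=1+2=3, deg[4]=1+0=1, deg[5]=1+1=2, deg[6]=1+0=1, deg[7]=1+0=1, deg[8]=1+2=3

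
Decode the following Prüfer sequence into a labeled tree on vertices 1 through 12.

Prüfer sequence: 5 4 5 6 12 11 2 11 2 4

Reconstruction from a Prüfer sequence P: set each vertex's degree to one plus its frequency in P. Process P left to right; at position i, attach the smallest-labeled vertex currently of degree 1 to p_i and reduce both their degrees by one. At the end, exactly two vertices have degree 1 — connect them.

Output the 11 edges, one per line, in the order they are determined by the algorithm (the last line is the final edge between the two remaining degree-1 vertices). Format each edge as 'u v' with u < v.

Answer: 1 5
3 4
5 7
5 6
6 12
8 11
2 9
10 11
2 11
2 4
4 12

Derivation:
Initial degrees: {1:1, 2:3, 3:1, 4:3, 5:3, 6:2, 7:1, 8:1, 9:1, 10:1, 11:3, 12:2}
Step 1: smallest deg-1 vertex = 1, p_1 = 5. Add edge {1,5}. Now deg[1]=0, deg[5]=2.
Step 2: smallest deg-1 vertex = 3, p_2 = 4. Add edge {3,4}. Now deg[3]=0, deg[4]=2.
Step 3: smallest deg-1 vertex = 7, p_3 = 5. Add edge {5,7}. Now deg[7]=0, deg[5]=1.
Step 4: smallest deg-1 vertex = 5, p_4 = 6. Add edge {5,6}. Now deg[5]=0, deg[6]=1.
Step 5: smallest deg-1 vertex = 6, p_5 = 12. Add edge {6,12}. Now deg[6]=0, deg[12]=1.
Step 6: smallest deg-1 vertex = 8, p_6 = 11. Add edge {8,11}. Now deg[8]=0, deg[11]=2.
Step 7: smallest deg-1 vertex = 9, p_7 = 2. Add edge {2,9}. Now deg[9]=0, deg[2]=2.
Step 8: smallest deg-1 vertex = 10, p_8 = 11. Add edge {10,11}. Now deg[10]=0, deg[11]=1.
Step 9: smallest deg-1 vertex = 11, p_9 = 2. Add edge {2,11}. Now deg[11]=0, deg[2]=1.
Step 10: smallest deg-1 vertex = 2, p_10 = 4. Add edge {2,4}. Now deg[2]=0, deg[4]=1.
Final: two remaining deg-1 vertices are 4, 12. Add edge {4,12}.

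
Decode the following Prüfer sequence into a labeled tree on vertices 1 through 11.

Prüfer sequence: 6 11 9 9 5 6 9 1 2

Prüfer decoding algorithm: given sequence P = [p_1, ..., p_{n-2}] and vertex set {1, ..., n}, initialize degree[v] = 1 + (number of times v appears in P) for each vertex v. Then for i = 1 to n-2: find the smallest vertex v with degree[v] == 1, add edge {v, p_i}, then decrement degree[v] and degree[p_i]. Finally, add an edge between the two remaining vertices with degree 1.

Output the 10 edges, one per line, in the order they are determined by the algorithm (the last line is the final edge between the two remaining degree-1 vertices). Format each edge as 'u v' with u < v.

Answer: 3 6
4 11
7 9
8 9
5 10
5 6
6 9
1 9
1 2
2 11

Derivation:
Initial degrees: {1:2, 2:2, 3:1, 4:1, 5:2, 6:3, 7:1, 8:1, 9:4, 10:1, 11:2}
Step 1: smallest deg-1 vertex = 3, p_1 = 6. Add edge {3,6}. Now deg[3]=0, deg[6]=2.
Step 2: smallest deg-1 vertex = 4, p_2 = 11. Add edge {4,11}. Now deg[4]=0, deg[11]=1.
Step 3: smallest deg-1 vertex = 7, p_3 = 9. Add edge {7,9}. Now deg[7]=0, deg[9]=3.
Step 4: smallest deg-1 vertex = 8, p_4 = 9. Add edge {8,9}. Now deg[8]=0, deg[9]=2.
Step 5: smallest deg-1 vertex = 10, p_5 = 5. Add edge {5,10}. Now deg[10]=0, deg[5]=1.
Step 6: smallest deg-1 vertex = 5, p_6 = 6. Add edge {5,6}. Now deg[5]=0, deg[6]=1.
Step 7: smallest deg-1 vertex = 6, p_7 = 9. Add edge {6,9}. Now deg[6]=0, deg[9]=1.
Step 8: smallest deg-1 vertex = 9, p_8 = 1. Add edge {1,9}. Now deg[9]=0, deg[1]=1.
Step 9: smallest deg-1 vertex = 1, p_9 = 2. Add edge {1,2}. Now deg[1]=0, deg[2]=1.
Final: two remaining deg-1 vertices are 2, 11. Add edge {2,11}.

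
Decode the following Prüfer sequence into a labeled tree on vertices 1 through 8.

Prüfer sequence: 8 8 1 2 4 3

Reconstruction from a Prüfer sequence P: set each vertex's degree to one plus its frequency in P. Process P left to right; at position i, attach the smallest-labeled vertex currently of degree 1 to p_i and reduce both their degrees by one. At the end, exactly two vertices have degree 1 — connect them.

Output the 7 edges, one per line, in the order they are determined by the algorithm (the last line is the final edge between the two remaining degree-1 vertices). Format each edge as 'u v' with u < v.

Answer: 5 8
6 8
1 7
1 2
2 4
3 4
3 8

Derivation:
Initial degrees: {1:2, 2:2, 3:2, 4:2, 5:1, 6:1, 7:1, 8:3}
Step 1: smallest deg-1 vertex = 5, p_1 = 8. Add edge {5,8}. Now deg[5]=0, deg[8]=2.
Step 2: smallest deg-1 vertex = 6, p_2 = 8. Add edge {6,8}. Now deg[6]=0, deg[8]=1.
Step 3: smallest deg-1 vertex = 7, p_3 = 1. Add edge {1,7}. Now deg[7]=0, deg[1]=1.
Step 4: smallest deg-1 vertex = 1, p_4 = 2. Add edge {1,2}. Now deg[1]=0, deg[2]=1.
Step 5: smallest deg-1 vertex = 2, p_5 = 4. Add edge {2,4}. Now deg[2]=0, deg[4]=1.
Step 6: smallest deg-1 vertex = 4, p_6 = 3. Add edge {3,4}. Now deg[4]=0, deg[3]=1.
Final: two remaining deg-1 vertices are 3, 8. Add edge {3,8}.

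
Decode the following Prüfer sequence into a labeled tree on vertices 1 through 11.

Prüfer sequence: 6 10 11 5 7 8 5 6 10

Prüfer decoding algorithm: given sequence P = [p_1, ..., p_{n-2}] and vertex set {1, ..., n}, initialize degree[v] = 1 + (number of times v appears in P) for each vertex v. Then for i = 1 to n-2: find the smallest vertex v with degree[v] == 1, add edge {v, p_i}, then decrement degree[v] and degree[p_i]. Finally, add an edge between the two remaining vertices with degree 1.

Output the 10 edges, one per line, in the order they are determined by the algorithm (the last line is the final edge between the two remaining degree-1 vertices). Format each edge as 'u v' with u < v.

Initial degrees: {1:1, 2:1, 3:1, 4:1, 5:3, 6:3, 7:2, 8:2, 9:1, 10:3, 11:2}
Step 1: smallest deg-1 vertex = 1, p_1 = 6. Add edge {1,6}. Now deg[1]=0, deg[6]=2.
Step 2: smallest deg-1 vertex = 2, p_2 = 10. Add edge {2,10}. Now deg[2]=0, deg[10]=2.
Step 3: smallest deg-1 vertex = 3, p_3 = 11. Add edge {3,11}. Now deg[3]=0, deg[11]=1.
Step 4: smallest deg-1 vertex = 4, p_4 = 5. Add edge {4,5}. Now deg[4]=0, deg[5]=2.
Step 5: smallest deg-1 vertex = 9, p_5 = 7. Add edge {7,9}. Now deg[9]=0, deg[7]=1.
Step 6: smallest deg-1 vertex = 7, p_6 = 8. Add edge {7,8}. Now deg[7]=0, deg[8]=1.
Step 7: smallest deg-1 vertex = 8, p_7 = 5. Add edge {5,8}. Now deg[8]=0, deg[5]=1.
Step 8: smallest deg-1 vertex = 5, p_8 = 6. Add edge {5,6}. Now deg[5]=0, deg[6]=1.
Step 9: smallest deg-1 vertex = 6, p_9 = 10. Add edge {6,10}. Now deg[6]=0, deg[10]=1.
Final: two remaining deg-1 vertices are 10, 11. Add edge {10,11}.

Answer: 1 6
2 10
3 11
4 5
7 9
7 8
5 8
5 6
6 10
10 11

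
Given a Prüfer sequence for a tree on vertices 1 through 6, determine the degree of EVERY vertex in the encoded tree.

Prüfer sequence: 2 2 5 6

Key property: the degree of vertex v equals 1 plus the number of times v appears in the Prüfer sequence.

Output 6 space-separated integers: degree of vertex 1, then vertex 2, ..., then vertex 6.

p_1 = 2: count[2] becomes 1
p_2 = 2: count[2] becomes 2
p_3 = 5: count[5] becomes 1
p_4 = 6: count[6] becomes 1
Degrees (1 + count): deg[1]=1+0=1, deg[2]=1+2=3, deg[3]=1+0=1, deg[4]=1+0=1, deg[5]=1+1=2, deg[6]=1+1=2

Answer: 1 3 1 1 2 2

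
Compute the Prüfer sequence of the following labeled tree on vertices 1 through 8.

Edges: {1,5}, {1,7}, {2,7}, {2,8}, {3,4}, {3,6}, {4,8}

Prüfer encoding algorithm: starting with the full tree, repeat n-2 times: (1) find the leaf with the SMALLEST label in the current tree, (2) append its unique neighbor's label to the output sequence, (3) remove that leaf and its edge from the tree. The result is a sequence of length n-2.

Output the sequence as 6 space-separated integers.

Step 1: leaves = {5,6}. Remove smallest leaf 5, emit neighbor 1.
Step 2: leaves = {1,6}. Remove smallest leaf 1, emit neighbor 7.
Step 3: leaves = {6,7}. Remove smallest leaf 6, emit neighbor 3.
Step 4: leaves = {3,7}. Remove smallest leaf 3, emit neighbor 4.
Step 5: leaves = {4,7}. Remove smallest leaf 4, emit neighbor 8.
Step 6: leaves = {7,8}. Remove smallest leaf 7, emit neighbor 2.
Done: 2 vertices remain (2, 8). Sequence = [1 7 3 4 8 2]

Answer: 1 7 3 4 8 2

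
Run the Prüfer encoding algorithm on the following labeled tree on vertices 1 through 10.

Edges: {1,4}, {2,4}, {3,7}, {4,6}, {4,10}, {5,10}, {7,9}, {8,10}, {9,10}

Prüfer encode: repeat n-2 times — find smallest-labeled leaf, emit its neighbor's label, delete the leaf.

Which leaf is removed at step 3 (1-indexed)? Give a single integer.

Answer: 3

Derivation:
Step 1: current leaves = {1,2,3,5,6,8}. Remove leaf 1 (neighbor: 4).
Step 2: current leaves = {2,3,5,6,8}. Remove leaf 2 (neighbor: 4).
Step 3: current leaves = {3,5,6,8}. Remove leaf 3 (neighbor: 7).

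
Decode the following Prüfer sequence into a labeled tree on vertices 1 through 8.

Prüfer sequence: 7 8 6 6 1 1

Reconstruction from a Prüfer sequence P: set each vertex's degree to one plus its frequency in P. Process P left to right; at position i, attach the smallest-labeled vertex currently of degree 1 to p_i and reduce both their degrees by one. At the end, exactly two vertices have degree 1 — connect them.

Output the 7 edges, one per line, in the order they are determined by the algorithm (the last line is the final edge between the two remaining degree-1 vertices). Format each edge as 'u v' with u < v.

Answer: 2 7
3 8
4 6
5 6
1 6
1 7
1 8

Derivation:
Initial degrees: {1:3, 2:1, 3:1, 4:1, 5:1, 6:3, 7:2, 8:2}
Step 1: smallest deg-1 vertex = 2, p_1 = 7. Add edge {2,7}. Now deg[2]=0, deg[7]=1.
Step 2: smallest deg-1 vertex = 3, p_2 = 8. Add edge {3,8}. Now deg[3]=0, deg[8]=1.
Step 3: smallest deg-1 vertex = 4, p_3 = 6. Add edge {4,6}. Now deg[4]=0, deg[6]=2.
Step 4: smallest deg-1 vertex = 5, p_4 = 6. Add edge {5,6}. Now deg[5]=0, deg[6]=1.
Step 5: smallest deg-1 vertex = 6, p_5 = 1. Add edge {1,6}. Now deg[6]=0, deg[1]=2.
Step 6: smallest deg-1 vertex = 7, p_6 = 1. Add edge {1,7}. Now deg[7]=0, deg[1]=1.
Final: two remaining deg-1 vertices are 1, 8. Add edge {1,8}.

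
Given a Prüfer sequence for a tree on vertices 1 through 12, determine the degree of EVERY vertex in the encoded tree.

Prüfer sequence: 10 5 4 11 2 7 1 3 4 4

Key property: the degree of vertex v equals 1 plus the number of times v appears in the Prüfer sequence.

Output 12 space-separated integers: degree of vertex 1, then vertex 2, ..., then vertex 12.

Answer: 2 2 2 4 2 1 2 1 1 2 2 1

Derivation:
p_1 = 10: count[10] becomes 1
p_2 = 5: count[5] becomes 1
p_3 = 4: count[4] becomes 1
p_4 = 11: count[11] becomes 1
p_5 = 2: count[2] becomes 1
p_6 = 7: count[7] becomes 1
p_7 = 1: count[1] becomes 1
p_8 = 3: count[3] becomes 1
p_9 = 4: count[4] becomes 2
p_10 = 4: count[4] becomes 3
Degrees (1 + count): deg[1]=1+1=2, deg[2]=1+1=2, deg[3]=1+1=2, deg[4]=1+3=4, deg[5]=1+1=2, deg[6]=1+0=1, deg[7]=1+1=2, deg[8]=1+0=1, deg[9]=1+0=1, deg[10]=1+1=2, deg[11]=1+1=2, deg[12]=1+0=1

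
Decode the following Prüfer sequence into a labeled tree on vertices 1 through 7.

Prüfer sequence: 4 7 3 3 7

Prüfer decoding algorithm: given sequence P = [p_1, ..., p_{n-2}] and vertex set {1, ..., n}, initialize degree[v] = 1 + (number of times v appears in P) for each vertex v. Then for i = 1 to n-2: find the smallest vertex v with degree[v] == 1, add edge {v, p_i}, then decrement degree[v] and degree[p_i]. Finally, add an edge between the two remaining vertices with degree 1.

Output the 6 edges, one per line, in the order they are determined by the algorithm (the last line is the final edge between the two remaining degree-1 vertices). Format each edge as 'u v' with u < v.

Initial degrees: {1:1, 2:1, 3:3, 4:2, 5:1, 6:1, 7:3}
Step 1: smallest deg-1 vertex = 1, p_1 = 4. Add edge {1,4}. Now deg[1]=0, deg[4]=1.
Step 2: smallest deg-1 vertex = 2, p_2 = 7. Add edge {2,7}. Now deg[2]=0, deg[7]=2.
Step 3: smallest deg-1 vertex = 4, p_3 = 3. Add edge {3,4}. Now deg[4]=0, deg[3]=2.
Step 4: smallest deg-1 vertex = 5, p_4 = 3. Add edge {3,5}. Now deg[5]=0, deg[3]=1.
Step 5: smallest deg-1 vertex = 3, p_5 = 7. Add edge {3,7}. Now deg[3]=0, deg[7]=1.
Final: two remaining deg-1 vertices are 6, 7. Add edge {6,7}.

Answer: 1 4
2 7
3 4
3 5
3 7
6 7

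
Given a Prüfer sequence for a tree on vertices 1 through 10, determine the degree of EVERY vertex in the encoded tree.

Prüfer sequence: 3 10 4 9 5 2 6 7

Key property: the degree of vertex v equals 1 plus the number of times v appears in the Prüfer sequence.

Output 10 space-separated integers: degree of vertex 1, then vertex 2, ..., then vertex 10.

p_1 = 3: count[3] becomes 1
p_2 = 10: count[10] becomes 1
p_3 = 4: count[4] becomes 1
p_4 = 9: count[9] becomes 1
p_5 = 5: count[5] becomes 1
p_6 = 2: count[2] becomes 1
p_7 = 6: count[6] becomes 1
p_8 = 7: count[7] becomes 1
Degrees (1 + count): deg[1]=1+0=1, deg[2]=1+1=2, deg[3]=1+1=2, deg[4]=1+1=2, deg[5]=1+1=2, deg[6]=1+1=2, deg[7]=1+1=2, deg[8]=1+0=1, deg[9]=1+1=2, deg[10]=1+1=2

Answer: 1 2 2 2 2 2 2 1 2 2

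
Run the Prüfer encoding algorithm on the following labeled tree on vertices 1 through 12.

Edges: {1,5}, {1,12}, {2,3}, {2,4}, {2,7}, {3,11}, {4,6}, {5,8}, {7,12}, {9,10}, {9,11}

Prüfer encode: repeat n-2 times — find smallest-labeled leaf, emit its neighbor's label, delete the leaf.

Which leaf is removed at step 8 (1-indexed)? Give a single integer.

Step 1: current leaves = {6,8,10}. Remove leaf 6 (neighbor: 4).
Step 2: current leaves = {4,8,10}. Remove leaf 4 (neighbor: 2).
Step 3: current leaves = {8,10}. Remove leaf 8 (neighbor: 5).
Step 4: current leaves = {5,10}. Remove leaf 5 (neighbor: 1).
Step 5: current leaves = {1,10}. Remove leaf 1 (neighbor: 12).
Step 6: current leaves = {10,12}. Remove leaf 10 (neighbor: 9).
Step 7: current leaves = {9,12}. Remove leaf 9 (neighbor: 11).
Step 8: current leaves = {11,12}. Remove leaf 11 (neighbor: 3).

Answer: 11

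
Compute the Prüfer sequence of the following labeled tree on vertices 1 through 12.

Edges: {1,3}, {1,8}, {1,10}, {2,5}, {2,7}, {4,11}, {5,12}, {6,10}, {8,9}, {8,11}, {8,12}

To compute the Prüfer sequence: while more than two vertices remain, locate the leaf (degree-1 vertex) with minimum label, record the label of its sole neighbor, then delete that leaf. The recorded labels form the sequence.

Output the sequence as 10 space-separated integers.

Step 1: leaves = {3,4,6,7,9}. Remove smallest leaf 3, emit neighbor 1.
Step 2: leaves = {4,6,7,9}. Remove smallest leaf 4, emit neighbor 11.
Step 3: leaves = {6,7,9,11}. Remove smallest leaf 6, emit neighbor 10.
Step 4: leaves = {7,9,10,11}. Remove smallest leaf 7, emit neighbor 2.
Step 5: leaves = {2,9,10,11}. Remove smallest leaf 2, emit neighbor 5.
Step 6: leaves = {5,9,10,11}. Remove smallest leaf 5, emit neighbor 12.
Step 7: leaves = {9,10,11,12}. Remove smallest leaf 9, emit neighbor 8.
Step 8: leaves = {10,11,12}. Remove smallest leaf 10, emit neighbor 1.
Step 9: leaves = {1,11,12}. Remove smallest leaf 1, emit neighbor 8.
Step 10: leaves = {11,12}. Remove smallest leaf 11, emit neighbor 8.
Done: 2 vertices remain (8, 12). Sequence = [1 11 10 2 5 12 8 1 8 8]

Answer: 1 11 10 2 5 12 8 1 8 8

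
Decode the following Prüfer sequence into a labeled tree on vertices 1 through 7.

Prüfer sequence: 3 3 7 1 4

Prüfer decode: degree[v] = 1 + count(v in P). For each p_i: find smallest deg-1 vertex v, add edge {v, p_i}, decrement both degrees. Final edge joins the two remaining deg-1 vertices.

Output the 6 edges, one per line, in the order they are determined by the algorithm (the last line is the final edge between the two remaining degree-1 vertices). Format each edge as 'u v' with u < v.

Answer: 2 3
3 5
3 7
1 6
1 4
4 7

Derivation:
Initial degrees: {1:2, 2:1, 3:3, 4:2, 5:1, 6:1, 7:2}
Step 1: smallest deg-1 vertex = 2, p_1 = 3. Add edge {2,3}. Now deg[2]=0, deg[3]=2.
Step 2: smallest deg-1 vertex = 5, p_2 = 3. Add edge {3,5}. Now deg[5]=0, deg[3]=1.
Step 3: smallest deg-1 vertex = 3, p_3 = 7. Add edge {3,7}. Now deg[3]=0, deg[7]=1.
Step 4: smallest deg-1 vertex = 6, p_4 = 1. Add edge {1,6}. Now deg[6]=0, deg[1]=1.
Step 5: smallest deg-1 vertex = 1, p_5 = 4. Add edge {1,4}. Now deg[1]=0, deg[4]=1.
Final: two remaining deg-1 vertices are 4, 7. Add edge {4,7}.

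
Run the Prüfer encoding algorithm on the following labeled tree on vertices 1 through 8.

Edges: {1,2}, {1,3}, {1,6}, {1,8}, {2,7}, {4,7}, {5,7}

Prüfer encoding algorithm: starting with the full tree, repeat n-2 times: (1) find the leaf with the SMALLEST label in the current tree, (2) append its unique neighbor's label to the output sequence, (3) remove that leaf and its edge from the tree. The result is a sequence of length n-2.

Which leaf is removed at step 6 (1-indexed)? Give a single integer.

Step 1: current leaves = {3,4,5,6,8}. Remove leaf 3 (neighbor: 1).
Step 2: current leaves = {4,5,6,8}. Remove leaf 4 (neighbor: 7).
Step 3: current leaves = {5,6,8}. Remove leaf 5 (neighbor: 7).
Step 4: current leaves = {6,7,8}. Remove leaf 6 (neighbor: 1).
Step 5: current leaves = {7,8}. Remove leaf 7 (neighbor: 2).
Step 6: current leaves = {2,8}. Remove leaf 2 (neighbor: 1).

Answer: 2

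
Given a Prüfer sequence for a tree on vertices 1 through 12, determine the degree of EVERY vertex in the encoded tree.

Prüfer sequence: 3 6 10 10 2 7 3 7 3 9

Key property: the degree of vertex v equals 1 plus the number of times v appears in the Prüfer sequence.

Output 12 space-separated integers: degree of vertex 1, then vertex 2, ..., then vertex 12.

Answer: 1 2 4 1 1 2 3 1 2 3 1 1

Derivation:
p_1 = 3: count[3] becomes 1
p_2 = 6: count[6] becomes 1
p_3 = 10: count[10] becomes 1
p_4 = 10: count[10] becomes 2
p_5 = 2: count[2] becomes 1
p_6 = 7: count[7] becomes 1
p_7 = 3: count[3] becomes 2
p_8 = 7: count[7] becomes 2
p_9 = 3: count[3] becomes 3
p_10 = 9: count[9] becomes 1
Degrees (1 + count): deg[1]=1+0=1, deg[2]=1+1=2, deg[3]=1+3=4, deg[4]=1+0=1, deg[5]=1+0=1, deg[6]=1+1=2, deg[7]=1+2=3, deg[8]=1+0=1, deg[9]=1+1=2, deg[10]=1+2=3, deg[11]=1+0=1, deg[12]=1+0=1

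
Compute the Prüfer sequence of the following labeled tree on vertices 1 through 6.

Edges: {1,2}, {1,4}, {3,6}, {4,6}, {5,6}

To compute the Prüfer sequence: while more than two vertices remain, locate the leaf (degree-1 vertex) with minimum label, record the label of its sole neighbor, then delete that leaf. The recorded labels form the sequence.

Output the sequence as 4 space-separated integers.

Answer: 1 4 6 6

Derivation:
Step 1: leaves = {2,3,5}. Remove smallest leaf 2, emit neighbor 1.
Step 2: leaves = {1,3,5}. Remove smallest leaf 1, emit neighbor 4.
Step 3: leaves = {3,4,5}. Remove smallest leaf 3, emit neighbor 6.
Step 4: leaves = {4,5}. Remove smallest leaf 4, emit neighbor 6.
Done: 2 vertices remain (5, 6). Sequence = [1 4 6 6]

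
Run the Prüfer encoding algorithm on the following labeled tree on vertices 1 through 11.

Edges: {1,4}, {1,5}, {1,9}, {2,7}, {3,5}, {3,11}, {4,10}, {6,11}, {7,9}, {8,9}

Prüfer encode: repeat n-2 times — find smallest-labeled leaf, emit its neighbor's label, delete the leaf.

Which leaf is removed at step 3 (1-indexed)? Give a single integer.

Answer: 7

Derivation:
Step 1: current leaves = {2,6,8,10}. Remove leaf 2 (neighbor: 7).
Step 2: current leaves = {6,7,8,10}. Remove leaf 6 (neighbor: 11).
Step 3: current leaves = {7,8,10,11}. Remove leaf 7 (neighbor: 9).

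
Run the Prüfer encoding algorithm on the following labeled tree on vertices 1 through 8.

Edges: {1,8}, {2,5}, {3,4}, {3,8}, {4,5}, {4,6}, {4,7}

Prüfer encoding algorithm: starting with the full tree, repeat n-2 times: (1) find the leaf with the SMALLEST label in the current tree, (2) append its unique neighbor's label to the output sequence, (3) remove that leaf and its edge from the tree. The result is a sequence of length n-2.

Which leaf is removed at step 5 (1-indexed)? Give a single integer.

Step 1: current leaves = {1,2,6,7}. Remove leaf 1 (neighbor: 8).
Step 2: current leaves = {2,6,7,8}. Remove leaf 2 (neighbor: 5).
Step 3: current leaves = {5,6,7,8}. Remove leaf 5 (neighbor: 4).
Step 4: current leaves = {6,7,8}. Remove leaf 6 (neighbor: 4).
Step 5: current leaves = {7,8}. Remove leaf 7 (neighbor: 4).

Answer: 7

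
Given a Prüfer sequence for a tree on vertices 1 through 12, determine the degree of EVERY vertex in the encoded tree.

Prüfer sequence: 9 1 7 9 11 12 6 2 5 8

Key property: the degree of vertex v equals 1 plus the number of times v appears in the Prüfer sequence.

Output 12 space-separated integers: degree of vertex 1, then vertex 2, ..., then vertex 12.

Answer: 2 2 1 1 2 2 2 2 3 1 2 2

Derivation:
p_1 = 9: count[9] becomes 1
p_2 = 1: count[1] becomes 1
p_3 = 7: count[7] becomes 1
p_4 = 9: count[9] becomes 2
p_5 = 11: count[11] becomes 1
p_6 = 12: count[12] becomes 1
p_7 = 6: count[6] becomes 1
p_8 = 2: count[2] becomes 1
p_9 = 5: count[5] becomes 1
p_10 = 8: count[8] becomes 1
Degrees (1 + count): deg[1]=1+1=2, deg[2]=1+1=2, deg[3]=1+0=1, deg[4]=1+0=1, deg[5]=1+1=2, deg[6]=1+1=2, deg[7]=1+1=2, deg[8]=1+1=2, deg[9]=1+2=3, deg[10]=1+0=1, deg[11]=1+1=2, deg[12]=1+1=2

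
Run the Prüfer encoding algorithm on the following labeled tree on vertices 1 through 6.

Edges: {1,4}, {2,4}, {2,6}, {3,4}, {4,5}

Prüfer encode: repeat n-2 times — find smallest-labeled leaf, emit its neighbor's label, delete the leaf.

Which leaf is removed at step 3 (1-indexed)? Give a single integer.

Step 1: current leaves = {1,3,5,6}. Remove leaf 1 (neighbor: 4).
Step 2: current leaves = {3,5,6}. Remove leaf 3 (neighbor: 4).
Step 3: current leaves = {5,6}. Remove leaf 5 (neighbor: 4).

Answer: 5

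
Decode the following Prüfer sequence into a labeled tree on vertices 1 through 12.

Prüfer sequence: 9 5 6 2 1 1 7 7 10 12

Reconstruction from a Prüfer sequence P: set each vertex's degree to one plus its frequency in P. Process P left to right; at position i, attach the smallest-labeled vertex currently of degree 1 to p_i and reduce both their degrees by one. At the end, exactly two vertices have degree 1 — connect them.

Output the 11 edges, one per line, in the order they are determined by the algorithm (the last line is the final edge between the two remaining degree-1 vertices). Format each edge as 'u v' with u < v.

Initial degrees: {1:3, 2:2, 3:1, 4:1, 5:2, 6:2, 7:3, 8:1, 9:2, 10:2, 11:1, 12:2}
Step 1: smallest deg-1 vertex = 3, p_1 = 9. Add edge {3,9}. Now deg[3]=0, deg[9]=1.
Step 2: smallest deg-1 vertex = 4, p_2 = 5. Add edge {4,5}. Now deg[4]=0, deg[5]=1.
Step 3: smallest deg-1 vertex = 5, p_3 = 6. Add edge {5,6}. Now deg[5]=0, deg[6]=1.
Step 4: smallest deg-1 vertex = 6, p_4 = 2. Add edge {2,6}. Now deg[6]=0, deg[2]=1.
Step 5: smallest deg-1 vertex = 2, p_5 = 1. Add edge {1,2}. Now deg[2]=0, deg[1]=2.
Step 6: smallest deg-1 vertex = 8, p_6 = 1. Add edge {1,8}. Now deg[8]=0, deg[1]=1.
Step 7: smallest deg-1 vertex = 1, p_7 = 7. Add edge {1,7}. Now deg[1]=0, deg[7]=2.
Step 8: smallest deg-1 vertex = 9, p_8 = 7. Add edge {7,9}. Now deg[9]=0, deg[7]=1.
Step 9: smallest deg-1 vertex = 7, p_9 = 10. Add edge {7,10}. Now deg[7]=0, deg[10]=1.
Step 10: smallest deg-1 vertex = 10, p_10 = 12. Add edge {10,12}. Now deg[10]=0, deg[12]=1.
Final: two remaining deg-1 vertices are 11, 12. Add edge {11,12}.

Answer: 3 9
4 5
5 6
2 6
1 2
1 8
1 7
7 9
7 10
10 12
11 12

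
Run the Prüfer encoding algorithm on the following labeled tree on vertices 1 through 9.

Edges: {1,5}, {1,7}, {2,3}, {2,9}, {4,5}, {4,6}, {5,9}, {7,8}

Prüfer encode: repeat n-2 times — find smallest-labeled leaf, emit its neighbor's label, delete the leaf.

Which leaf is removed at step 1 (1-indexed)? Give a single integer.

Answer: 3

Derivation:
Step 1: current leaves = {3,6,8}. Remove leaf 3 (neighbor: 2).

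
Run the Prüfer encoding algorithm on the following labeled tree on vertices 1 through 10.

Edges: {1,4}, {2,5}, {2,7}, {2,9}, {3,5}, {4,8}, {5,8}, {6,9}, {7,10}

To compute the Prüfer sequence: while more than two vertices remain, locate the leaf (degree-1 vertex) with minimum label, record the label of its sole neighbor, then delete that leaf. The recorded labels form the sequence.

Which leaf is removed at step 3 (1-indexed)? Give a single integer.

Answer: 4

Derivation:
Step 1: current leaves = {1,3,6,10}. Remove leaf 1 (neighbor: 4).
Step 2: current leaves = {3,4,6,10}. Remove leaf 3 (neighbor: 5).
Step 3: current leaves = {4,6,10}. Remove leaf 4 (neighbor: 8).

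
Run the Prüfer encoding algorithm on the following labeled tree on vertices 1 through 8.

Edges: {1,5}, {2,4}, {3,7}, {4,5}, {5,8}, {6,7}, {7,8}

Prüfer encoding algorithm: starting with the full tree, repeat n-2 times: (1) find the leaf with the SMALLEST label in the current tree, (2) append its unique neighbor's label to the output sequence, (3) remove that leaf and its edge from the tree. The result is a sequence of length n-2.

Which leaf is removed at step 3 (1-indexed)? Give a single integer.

Answer: 3

Derivation:
Step 1: current leaves = {1,2,3,6}. Remove leaf 1 (neighbor: 5).
Step 2: current leaves = {2,3,6}. Remove leaf 2 (neighbor: 4).
Step 3: current leaves = {3,4,6}. Remove leaf 3 (neighbor: 7).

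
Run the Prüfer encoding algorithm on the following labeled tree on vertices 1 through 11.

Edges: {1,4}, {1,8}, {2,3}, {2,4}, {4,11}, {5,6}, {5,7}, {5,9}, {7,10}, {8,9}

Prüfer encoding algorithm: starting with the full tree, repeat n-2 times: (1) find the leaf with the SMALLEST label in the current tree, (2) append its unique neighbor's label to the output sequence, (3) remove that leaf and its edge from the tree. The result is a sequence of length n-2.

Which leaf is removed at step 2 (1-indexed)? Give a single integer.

Answer: 2

Derivation:
Step 1: current leaves = {3,6,10,11}. Remove leaf 3 (neighbor: 2).
Step 2: current leaves = {2,6,10,11}. Remove leaf 2 (neighbor: 4).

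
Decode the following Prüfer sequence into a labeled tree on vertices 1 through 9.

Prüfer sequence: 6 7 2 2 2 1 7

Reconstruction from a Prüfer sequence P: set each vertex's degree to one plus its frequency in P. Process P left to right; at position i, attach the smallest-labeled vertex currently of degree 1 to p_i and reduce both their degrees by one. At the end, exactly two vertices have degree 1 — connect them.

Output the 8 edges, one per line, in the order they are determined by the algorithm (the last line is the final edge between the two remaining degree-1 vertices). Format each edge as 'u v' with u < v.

Initial degrees: {1:2, 2:4, 3:1, 4:1, 5:1, 6:2, 7:3, 8:1, 9:1}
Step 1: smallest deg-1 vertex = 3, p_1 = 6. Add edge {3,6}. Now deg[3]=0, deg[6]=1.
Step 2: smallest deg-1 vertex = 4, p_2 = 7. Add edge {4,7}. Now deg[4]=0, deg[7]=2.
Step 3: smallest deg-1 vertex = 5, p_3 = 2. Add edge {2,5}. Now deg[5]=0, deg[2]=3.
Step 4: smallest deg-1 vertex = 6, p_4 = 2. Add edge {2,6}. Now deg[6]=0, deg[2]=2.
Step 5: smallest deg-1 vertex = 8, p_5 = 2. Add edge {2,8}. Now deg[8]=0, deg[2]=1.
Step 6: smallest deg-1 vertex = 2, p_6 = 1. Add edge {1,2}. Now deg[2]=0, deg[1]=1.
Step 7: smallest deg-1 vertex = 1, p_7 = 7. Add edge {1,7}. Now deg[1]=0, deg[7]=1.
Final: two remaining deg-1 vertices are 7, 9. Add edge {7,9}.

Answer: 3 6
4 7
2 5
2 6
2 8
1 2
1 7
7 9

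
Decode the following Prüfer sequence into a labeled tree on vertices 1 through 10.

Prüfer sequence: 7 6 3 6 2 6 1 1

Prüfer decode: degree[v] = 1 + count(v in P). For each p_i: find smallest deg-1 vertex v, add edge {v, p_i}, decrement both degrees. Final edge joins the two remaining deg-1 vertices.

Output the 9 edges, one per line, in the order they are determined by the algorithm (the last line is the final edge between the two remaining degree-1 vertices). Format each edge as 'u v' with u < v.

Answer: 4 7
5 6
3 7
3 6
2 8
2 6
1 6
1 9
1 10

Derivation:
Initial degrees: {1:3, 2:2, 3:2, 4:1, 5:1, 6:4, 7:2, 8:1, 9:1, 10:1}
Step 1: smallest deg-1 vertex = 4, p_1 = 7. Add edge {4,7}. Now deg[4]=0, deg[7]=1.
Step 2: smallest deg-1 vertex = 5, p_2 = 6. Add edge {5,6}. Now deg[5]=0, deg[6]=3.
Step 3: smallest deg-1 vertex = 7, p_3 = 3. Add edge {3,7}. Now deg[7]=0, deg[3]=1.
Step 4: smallest deg-1 vertex = 3, p_4 = 6. Add edge {3,6}. Now deg[3]=0, deg[6]=2.
Step 5: smallest deg-1 vertex = 8, p_5 = 2. Add edge {2,8}. Now deg[8]=0, deg[2]=1.
Step 6: smallest deg-1 vertex = 2, p_6 = 6. Add edge {2,6}. Now deg[2]=0, deg[6]=1.
Step 7: smallest deg-1 vertex = 6, p_7 = 1. Add edge {1,6}. Now deg[6]=0, deg[1]=2.
Step 8: smallest deg-1 vertex = 9, p_8 = 1. Add edge {1,9}. Now deg[9]=0, deg[1]=1.
Final: two remaining deg-1 vertices are 1, 10. Add edge {1,10}.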